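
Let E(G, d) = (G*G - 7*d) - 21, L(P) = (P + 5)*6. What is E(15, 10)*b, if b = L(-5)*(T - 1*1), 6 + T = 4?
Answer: 0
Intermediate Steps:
T = -2 (T = -6 + 4 = -2)
L(P) = 30 + 6*P (L(P) = (5 + P)*6 = 30 + 6*P)
E(G, d) = -21 + G**2 - 7*d (E(G, d) = (G**2 - 7*d) - 21 = -21 + G**2 - 7*d)
b = 0 (b = (30 + 6*(-5))*(-2 - 1*1) = (30 - 30)*(-2 - 1) = 0*(-3) = 0)
E(15, 10)*b = (-21 + 15**2 - 7*10)*0 = (-21 + 225 - 70)*0 = 134*0 = 0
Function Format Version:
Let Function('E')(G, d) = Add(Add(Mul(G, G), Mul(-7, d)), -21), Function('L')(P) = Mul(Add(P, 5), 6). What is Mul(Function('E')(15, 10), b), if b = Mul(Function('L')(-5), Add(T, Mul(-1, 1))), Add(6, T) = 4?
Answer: 0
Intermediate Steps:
T = -2 (T = Add(-6, 4) = -2)
Function('L')(P) = Add(30, Mul(6, P)) (Function('L')(P) = Mul(Add(5, P), 6) = Add(30, Mul(6, P)))
Function('E')(G, d) = Add(-21, Pow(G, 2), Mul(-7, d)) (Function('E')(G, d) = Add(Add(Pow(G, 2), Mul(-7, d)), -21) = Add(-21, Pow(G, 2), Mul(-7, d)))
b = 0 (b = Mul(Add(30, Mul(6, -5)), Add(-2, Mul(-1, 1))) = Mul(Add(30, -30), Add(-2, -1)) = Mul(0, -3) = 0)
Mul(Function('E')(15, 10), b) = Mul(Add(-21, Pow(15, 2), Mul(-7, 10)), 0) = Mul(Add(-21, 225, -70), 0) = Mul(134, 0) = 0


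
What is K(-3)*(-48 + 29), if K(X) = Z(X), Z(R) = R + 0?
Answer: 57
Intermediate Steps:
Z(R) = R
K(X) = X
K(-3)*(-48 + 29) = -3*(-48 + 29) = -3*(-19) = 57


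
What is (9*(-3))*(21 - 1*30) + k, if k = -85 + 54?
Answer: 212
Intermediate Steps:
k = -31
(9*(-3))*(21 - 1*30) + k = (9*(-3))*(21 - 1*30) - 31 = -27*(21 - 30) - 31 = -27*(-9) - 31 = 243 - 31 = 212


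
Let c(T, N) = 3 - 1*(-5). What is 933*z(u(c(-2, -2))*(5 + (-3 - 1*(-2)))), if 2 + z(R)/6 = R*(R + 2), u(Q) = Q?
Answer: 6079428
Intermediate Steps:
c(T, N) = 8 (c(T, N) = 3 + 5 = 8)
z(R) = -12 + 6*R*(2 + R) (z(R) = -12 + 6*(R*(R + 2)) = -12 + 6*(R*(2 + R)) = -12 + 6*R*(2 + R))
933*z(u(c(-2, -2))*(5 + (-3 - 1*(-2)))) = 933*(-12 + 6*(8*(5 + (-3 - 1*(-2))))**2 + 12*(8*(5 + (-3 - 1*(-2))))) = 933*(-12 + 6*(8*(5 + (-3 + 2)))**2 + 12*(8*(5 + (-3 + 2)))) = 933*(-12 + 6*(8*(5 - 1))**2 + 12*(8*(5 - 1))) = 933*(-12 + 6*(8*4)**2 + 12*(8*4)) = 933*(-12 + 6*32**2 + 12*32) = 933*(-12 + 6*1024 + 384) = 933*(-12 + 6144 + 384) = 933*6516 = 6079428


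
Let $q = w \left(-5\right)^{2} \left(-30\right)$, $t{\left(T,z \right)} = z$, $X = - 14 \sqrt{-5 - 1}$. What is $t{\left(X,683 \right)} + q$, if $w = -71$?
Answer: $53933$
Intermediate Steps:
$X = - 14 i \sqrt{6}$ ($X = - 14 \sqrt{-6} = - 14 i \sqrt{6} \approx - 34.293 i$)
$q = 53250$ ($q = - 71 \left(-5\right)^{2} \left(-30\right) = \left(-71\right) 25 \left(-30\right) = \left(-1775\right) \left(-30\right) = 53250$)
$t{\left(X,683 \right)} + q = 683 + 53250 = 53933$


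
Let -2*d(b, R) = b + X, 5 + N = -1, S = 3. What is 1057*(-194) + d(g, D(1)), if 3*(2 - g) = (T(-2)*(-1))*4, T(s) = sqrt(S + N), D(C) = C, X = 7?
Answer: -410125/2 - 2*I*sqrt(3)/3 ≈ -2.0506e+5 - 1.1547*I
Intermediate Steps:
N = -6 (N = -5 - 1 = -6)
T(s) = I*sqrt(3) (T(s) = sqrt(3 - 6) = sqrt(-3) = I*sqrt(3))
g = 2 + 4*I*sqrt(3)/3 (g = 2 - (I*sqrt(3))*(-1)*4/3 = 2 - (-I*sqrt(3))*4/3 = 2 - (-4)*I*sqrt(3)/3 = 2 + 4*I*sqrt(3)/3 ≈ 2.0 + 2.3094*I)
d(b, R) = -7/2 - b/2 (d(b, R) = -(b + 7)/2 = -(7 + b)/2 = -7/2 - b/2)
1057*(-194) + d(g, D(1)) = 1057*(-194) + (-7/2 - (2 + 4*I*sqrt(3)/3)/2) = -205058 + (-7/2 + (-1 - 2*I*sqrt(3)/3)) = -205058 + (-9/2 - 2*I*sqrt(3)/3) = -410125/2 - 2*I*sqrt(3)/3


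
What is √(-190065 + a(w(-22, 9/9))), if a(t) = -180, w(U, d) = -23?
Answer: I*√190245 ≈ 436.17*I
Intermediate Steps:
√(-190065 + a(w(-22, 9/9))) = √(-190065 - 180) = √(-190245) = I*√190245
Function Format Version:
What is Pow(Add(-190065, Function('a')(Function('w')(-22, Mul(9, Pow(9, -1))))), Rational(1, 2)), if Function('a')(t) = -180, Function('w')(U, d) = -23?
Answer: Mul(I, Pow(190245, Rational(1, 2))) ≈ Mul(436.17, I)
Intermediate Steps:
Pow(Add(-190065, Function('a')(Function('w')(-22, Mul(9, Pow(9, -1))))), Rational(1, 2)) = Pow(Add(-190065, -180), Rational(1, 2)) = Pow(-190245, Rational(1, 2)) = Mul(I, Pow(190245, Rational(1, 2)))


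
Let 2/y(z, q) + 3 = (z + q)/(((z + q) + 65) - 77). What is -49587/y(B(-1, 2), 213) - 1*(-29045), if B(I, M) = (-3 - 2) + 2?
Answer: 848423/11 ≈ 77129.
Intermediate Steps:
B(I, M) = -3 (B(I, M) = -5 + 2 = -3)
y(z, q) = 2/(-3 + (q + z)/(-12 + q + z)) (y(z, q) = 2/(-3 + (z + q)/(((z + q) + 65) - 77)) = 2/(-3 + (q + z)/(((q + z) + 65) - 77)) = 2/(-3 + (q + z)/((65 + q + z) - 77)) = 2/(-3 + (q + z)/(-12 + q + z)))
-49587/y(B(-1, 2), 213) - 1*(-29045) = -49587*(-18 + 213 - 3)/(12 - 1*213 - 1*(-3)) - 1*(-29045) = -49587*192/(12 - 213 + 3) + 29045 = -49587/((1/192)*(-198)) + 29045 = -49587/(-33/32) + 29045 = -49587*(-32/33) + 29045 = 528928/11 + 29045 = 848423/11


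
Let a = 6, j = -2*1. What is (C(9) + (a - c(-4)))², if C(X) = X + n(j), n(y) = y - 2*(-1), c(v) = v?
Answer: 361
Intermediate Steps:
j = -2
n(y) = 2 + y (n(y) = y + 2 = 2 + y)
C(X) = X (C(X) = X + (2 - 2) = X + 0 = X)
(C(9) + (a - c(-4)))² = (9 + (6 - 1*(-4)))² = (9 + (6 + 4))² = (9 + 10)² = 19² = 361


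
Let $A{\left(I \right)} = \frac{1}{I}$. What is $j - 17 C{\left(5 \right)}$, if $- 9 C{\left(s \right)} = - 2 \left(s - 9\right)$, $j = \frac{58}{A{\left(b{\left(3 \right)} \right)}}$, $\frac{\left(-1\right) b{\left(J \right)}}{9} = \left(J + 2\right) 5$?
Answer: $- \frac{117314}{9} \approx -13035.0$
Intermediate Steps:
$b{\left(J \right)} = -90 - 45 J$ ($b{\left(J \right)} = - 9 \left(J + 2\right) 5 = - 9 \left(2 + J\right) 5 = - 9 \left(10 + 5 J\right) = -90 - 45 J$)
$j = -13050$ ($j = \frac{58}{\frac{1}{-90 - 135}} = \frac{58}{\frac{1}{-225}} = \frac{58}{- \frac{1}{225}} = 58 \left(-225\right) = -13050$)
$C{\left(s \right)} = -2 + \frac{2 s}{9}$ ($C{\left(s \right)} = - \frac{\left(-2\right) \left(s - 9\right)}{9} = - \frac{\left(-2\right) \left(-9 + s\right)}{9} = - \frac{18 - 2 s}{9} = -2 + \frac{2 s}{9}$)
$j - 17 C{\left(5 \right)} = -13050 - 17 \left(-2 + \frac{2}{9} \cdot 5\right) = -13050 - 17 \left(-2 + \frac{10}{9}\right) = -13050 - - \frac{136}{9} = -13050 + \frac{136}{9} = - \frac{117314}{9}$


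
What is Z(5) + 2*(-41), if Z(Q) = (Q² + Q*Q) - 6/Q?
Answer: -166/5 ≈ -33.200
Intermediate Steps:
Z(Q) = -6/Q + 2*Q² (Z(Q) = (Q² + Q²) - 6/Q = 2*Q² - 6/Q = -6/Q + 2*Q²)
Z(5) + 2*(-41) = 2*(-3 + 5³)/5 + 2*(-41) = 2*(⅕)*(-3 + 125) - 82 = 2*(⅕)*122 - 82 = 244/5 - 82 = -166/5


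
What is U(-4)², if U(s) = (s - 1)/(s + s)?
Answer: 25/64 ≈ 0.39063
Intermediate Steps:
U(s) = (-1 + s)/(2*s) (U(s) = (-1 + s)/((2*s)) = (-1 + s)*(1/(2*s)) = (-1 + s)/(2*s))
U(-4)² = ((½)*(-1 - 4)/(-4))² = ((½)*(-¼)*(-5))² = (5/8)² = 25/64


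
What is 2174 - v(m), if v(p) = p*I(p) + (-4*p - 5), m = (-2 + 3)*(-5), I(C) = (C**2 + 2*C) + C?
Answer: 2209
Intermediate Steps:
I(C) = C**2 + 3*C
m = -5 (m = 1*(-5) = -5)
v(p) = -5 - 4*p + p**2*(3 + p) (v(p) = p*(p*(3 + p)) + (-4*p - 5) = p**2*(3 + p) + (-5 - 4*p) = -5 - 4*p + p**2*(3 + p))
2174 - v(m) = 2174 - (-5 - 4*(-5) + (-5)**2*(3 - 5)) = 2174 - (-5 + 20 + 25*(-2)) = 2174 - (-5 + 20 - 50) = 2174 - 1*(-35) = 2174 + 35 = 2209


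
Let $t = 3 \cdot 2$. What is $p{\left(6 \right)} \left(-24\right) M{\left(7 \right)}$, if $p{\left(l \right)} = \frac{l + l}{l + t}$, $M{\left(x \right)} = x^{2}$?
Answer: $-1176$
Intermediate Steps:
$t = 6$
$p{\left(l \right)} = \frac{2 l}{6 + l}$ ($p{\left(l \right)} = \frac{l + l}{l + 6} = \frac{2 l}{6 + l}$)
$p{\left(6 \right)} \left(-24\right) M{\left(7 \right)} = 2 \cdot 6 \frac{1}{6 + 6} \left(-24\right) 7^{2} = 2 \cdot 6 \cdot \frac{1}{12} \left(-24\right) 49 = 1 \left(-24\right) 49 = \left(-24\right) 49 = -1176$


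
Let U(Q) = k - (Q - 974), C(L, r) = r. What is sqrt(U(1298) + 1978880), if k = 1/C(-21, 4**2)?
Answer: 3*sqrt(3517433)/4 ≈ 1406.6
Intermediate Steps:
k = 1/16 (k = 1/(4**2) = 1/16 ≈ 0.062500)
U(Q) = 15585/16 - Q (U(Q) = 1/16 - (Q - 974) = 1/16 - (-974 + Q) = 1/16 + (974 - Q) = 15585/16 - Q)
sqrt(U(1298) + 1978880) = sqrt((15585/16 - 1*1298) + 1978880) = sqrt((15585/16 - 1298) + 1978880) = sqrt(-5183/16 + 1978880) = sqrt(31656897/16) = 3*sqrt(3517433)/4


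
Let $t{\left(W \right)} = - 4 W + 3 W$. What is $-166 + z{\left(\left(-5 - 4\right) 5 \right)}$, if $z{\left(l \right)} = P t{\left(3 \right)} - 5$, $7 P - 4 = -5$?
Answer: $- \frac{1194}{7} \approx -170.57$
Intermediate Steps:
$P = - \frac{1}{7}$ ($P = \frac{4}{7} + \frac{1}{7} \left(-5\right) = \frac{4}{7} - \frac{5}{7} = - \frac{1}{7} \approx -0.14286$)
$t{\left(W \right)} = - W$
$z{\left(l \right)} = - \frac{32}{7}$ ($z{\left(l \right)} = - \frac{\left(-1\right) 3}{7} - 5 = \left(- \frac{1}{7}\right) \left(-3\right) - 5 = \frac{3}{7} - 5 = - \frac{32}{7}$)
$-166 + z{\left(\left(-5 - 4\right) 5 \right)} = -166 - \frac{32}{7} = - \frac{1194}{7}$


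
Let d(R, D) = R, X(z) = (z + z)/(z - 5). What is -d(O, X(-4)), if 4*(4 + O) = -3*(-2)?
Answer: 5/2 ≈ 2.5000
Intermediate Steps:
X(z) = 2*z/(-5 + z) (X(z) = (2*z)/(-5 + z) = 2*z/(-5 + z))
O = -5/2 (O = -4 + (-3*(-2))/4 = -4 + (1/4)*6 = -4 + 3/2 = -5/2 ≈ -2.5000)
-d(O, X(-4)) = -1*(-5/2) = 5/2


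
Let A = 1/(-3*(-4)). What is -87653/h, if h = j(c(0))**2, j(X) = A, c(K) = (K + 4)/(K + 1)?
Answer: -12622032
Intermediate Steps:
c(K) = (4 + K)/(1 + K)
A = 1/12 ≈ 0.083333
j(X) = 1/12
h = 1/144 (h = (1/12)**2 = 1/144 ≈ 0.0069444)
-87653/h = -87653/1/144 = -87653*144 = -12622032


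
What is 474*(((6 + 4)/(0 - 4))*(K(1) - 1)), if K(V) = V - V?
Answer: 1185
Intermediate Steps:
K(V) = 0
474*(((6 + 4)/(0 - 4))*(K(1) - 1)) = 474*(((6 + 4)/(0 - 4))*(0 - 1)) = 474*((10/(-4))*(-1)) = 474*((10*(-1/4))*(-1)) = 474*(-5/2*(-1)) = 474*(5/2) = 1185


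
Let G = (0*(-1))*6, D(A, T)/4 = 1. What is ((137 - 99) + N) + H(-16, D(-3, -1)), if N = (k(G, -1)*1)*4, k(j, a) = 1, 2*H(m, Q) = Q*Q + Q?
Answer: 52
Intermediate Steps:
D(A, T) = 4 (D(A, T) = 4*1 = 4)
H(m, Q) = Q/2 + Q²/2 (H(m, Q) = (Q*Q + Q)/2 = (Q² + Q)/2 = (Q + Q²)/2 = Q/2 + Q²/2)
G = 0 (G = 0*6 = 0)
N = 4 (N = (1*1)*4 = 1*4 = 4)
((137 - 99) + N) + H(-16, D(-3, -1)) = ((137 - 99) + 4) + (½)*4*(1 + 4) = (38 + 4) + (½)*4*5 = 42 + 10 = 52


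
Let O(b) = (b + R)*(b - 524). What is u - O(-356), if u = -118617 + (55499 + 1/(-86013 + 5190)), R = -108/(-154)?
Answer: -212602153525/565761 ≈ -3.7578e+5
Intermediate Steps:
R = 54/77 (R = -108*(-1/154) = 54/77 ≈ 0.70130)
O(b) = (-524 + b)*(54/77 + b) (O(b) = (b + 54/77)*(b - 524) = (54/77 + b)*(-524 + b) = (-524 + b)*(54/77 + b))
u = -5101386115/80823 (u = -118617 + (55499 + 1/(-80823)) = -118617 + (55499 - 1/80823) = -118617 + 4485595676/80823 = -5101386115/80823 ≈ -63118.)
u - O(-356) = -5101386115/80823 - (-28296/77 + (-356)² - 40294/77*(-356)) = -5101386115/80823 - (-28296/77 + 126736 + 14344664/77) = -5101386115/80823 - 1*2188640/7 = -5101386115/80823 - 2188640/7 = -212602153525/565761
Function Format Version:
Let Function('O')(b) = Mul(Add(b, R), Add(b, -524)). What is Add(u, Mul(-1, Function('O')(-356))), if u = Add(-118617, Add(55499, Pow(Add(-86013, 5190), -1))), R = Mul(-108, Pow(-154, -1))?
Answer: Rational(-212602153525, 565761) ≈ -3.7578e+5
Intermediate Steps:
R = Rational(54, 77) (R = Mul(-108, Rational(-1, 154)) = Rational(54, 77) ≈ 0.70130)
Function('O')(b) = Mul(Add(-524, b), Add(Rational(54, 77), b)) (Function('O')(b) = Mul(Add(b, Rational(54, 77)), Add(b, -524)) = Mul(Add(Rational(54, 77), b), Add(-524, b)) = Mul(Add(-524, b), Add(Rational(54, 77), b)))
u = Rational(-5101386115, 80823) (u = Add(-118617, Add(55499, Pow(-80823, -1))) = Add(-118617, Add(55499, Rational(-1, 80823))) = Add(-118617, Rational(4485595676, 80823)) = Rational(-5101386115, 80823) ≈ -63118.)
Add(u, Mul(-1, Function('O')(-356))) = Add(Rational(-5101386115, 80823), Mul(-1, Add(Rational(-28296, 77), Pow(-356, 2), Mul(Rational(-40294, 77), -356)))) = Add(Rational(-5101386115, 80823), Mul(-1, Add(Rational(-28296, 77), 126736, Rational(14344664, 77)))) = Add(Rational(-5101386115, 80823), Mul(-1, Rational(2188640, 7))) = Add(Rational(-5101386115, 80823), Rational(-2188640, 7)) = Rational(-212602153525, 565761)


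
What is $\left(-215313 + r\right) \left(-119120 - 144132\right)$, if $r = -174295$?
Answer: $102565085216$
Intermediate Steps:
$\left(-215313 + r\right) \left(-119120 - 144132\right) = \left(-215313 - 174295\right) \left(-119120 - 144132\right) = \left(-389608\right) \left(-263252\right) = 102565085216$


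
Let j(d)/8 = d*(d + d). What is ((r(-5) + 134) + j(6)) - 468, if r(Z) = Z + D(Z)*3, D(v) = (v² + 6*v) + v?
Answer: 207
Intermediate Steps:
j(d) = 16*d² (j(d) = 8*(d*(d + d)) = 8*(d*(2*d)) = 8*(2*d²) = 16*d²)
D(v) = v² + 7*v
r(Z) = Z + 3*Z*(7 + Z) (r(Z) = Z + (Z*(7 + Z))*3 = Z + 3*Z*(7 + Z))
((r(-5) + 134) + j(6)) - 468 = ((-5*(22 + 3*(-5)) + 134) + 16*6²) - 468 = ((-5*(22 - 15) + 134) + 16*36) - 468 = ((-5*7 + 134) + 576) - 468 = ((-35 + 134) + 576) - 468 = (99 + 576) - 468 = 675 - 468 = 207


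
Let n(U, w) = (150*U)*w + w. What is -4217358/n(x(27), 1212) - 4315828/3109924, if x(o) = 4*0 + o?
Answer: -38632395231/17194979926 ≈ -2.2467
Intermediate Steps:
x(o) = o (x(o) = 0 + o = o)
n(U, w) = w + 150*U*w (n(U, w) = 150*U*w + w = w + 150*U*w)
-4217358/n(x(27), 1212) - 4315828/3109924 = -4217358*1/(1212*(1 + 150*27)) - 4315828/3109924 = -4217358*1/(1212*(1 + 4050)) - 4315828*1/3109924 = -4217358/(1212*4051) - 29161/21013 = -4217358/4909812 - 29161/21013 = -4217358*1/4909812 - 29161/21013 = -702893/818302 - 29161/21013 = -38632395231/17194979926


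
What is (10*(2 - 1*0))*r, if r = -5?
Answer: -100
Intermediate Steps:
(10*(2 - 1*0))*r = (10*(2 - 1*0))*(-5) = (10*(2 + 0))*(-5) = (10*2)*(-5) = 20*(-5) = -100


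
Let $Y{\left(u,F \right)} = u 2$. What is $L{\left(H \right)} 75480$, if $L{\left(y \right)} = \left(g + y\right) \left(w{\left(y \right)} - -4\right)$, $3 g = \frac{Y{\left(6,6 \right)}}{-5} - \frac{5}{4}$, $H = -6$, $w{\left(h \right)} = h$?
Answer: $1089428$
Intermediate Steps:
$Y{\left(u,F \right)} = 2 u$
$g = - \frac{73}{60}$ ($g = \frac{\frac{2 \cdot 6}{-5} - \frac{5}{4}}{3} = \frac{12 \left(- \frac{1}{5}\right) - \frac{5}{4}}{3} = \frac{- \frac{12}{5} - \frac{5}{4}}{3} = \frac{1}{3} \left(- \frac{73}{20}\right) = - \frac{73}{60} \approx -1.2167$)
$L{\left(y \right)} = \left(4 + y\right) \left(- \frac{73}{60} + y\right)$ ($L{\left(y \right)} = \left(- \frac{73}{60} + y\right) \left(y - -4\right) = \left(- \frac{73}{60} + y\right) \left(y + 4\right) = \left(- \frac{73}{60} + y\right) \left(4 + y\right) = \left(4 + y\right) \left(- \frac{73}{60} + y\right)$)
$L{\left(H \right)} 75480 = \left(- \frac{73}{15} + \left(-6\right)^{2} + \frac{167}{60} \left(-6\right)\right) 75480 = \left(- \frac{73}{15} + 36 - \frac{167}{10}\right) 75480 = \frac{433}{30} \cdot 75480 = 1089428$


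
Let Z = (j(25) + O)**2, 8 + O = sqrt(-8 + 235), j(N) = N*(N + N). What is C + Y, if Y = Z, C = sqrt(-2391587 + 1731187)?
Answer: (1242 + sqrt(227))**2 + 20*I*sqrt(1651) ≈ 1.5802e+6 + 812.65*I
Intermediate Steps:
j(N) = 2*N**2 (j(N) = N*(2*N) = 2*N**2)
O = -8 + sqrt(227) (O = -8 + sqrt(-8 + 235) = -8 + sqrt(227) ≈ 7.0665)
C = 20*I*sqrt(1651) (C = sqrt(-660400) = 20*I*sqrt(1651) ≈ 812.65*I)
Z = (1242 + sqrt(227))**2 (Z = (2*25**2 + (-8 + sqrt(227)))**2 = (2*625 + (-8 + sqrt(227)))**2 = (1250 + (-8 + sqrt(227)))**2 = (1242 + sqrt(227))**2 ≈ 1.5802e+6)
Y = (1242 + sqrt(227))**2 ≈ 1.5802e+6
C + Y = 20*I*sqrt(1651) + (1242 + sqrt(227))**2 = (1242 + sqrt(227))**2 + 20*I*sqrt(1651)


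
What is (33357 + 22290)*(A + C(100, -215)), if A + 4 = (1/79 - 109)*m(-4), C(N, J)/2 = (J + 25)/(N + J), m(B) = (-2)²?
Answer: -44149439448/1817 ≈ -2.4298e+7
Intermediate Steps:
m(B) = 4
C(N, J) = 2*(25 + J)/(J + N) (C(N, J) = 2*((J + 25)/(N + J)) = 2*((25 + J)/(J + N)) = 2*(25 + J)/(J + N))
A = -34756/79 (A = -4 + (1/79 - 109)*4 = -4 - 8610/79*4 = -4 - 34440/79 = -34756/79 ≈ -439.95)
(33357 + 22290)*(A + C(100, -215)) = (33357 + 22290)*(-34756/79 + 2*(25 - 215)/(-215 + 100)) = 55647*(-34756/79 + 2*(-190)/(-115)) = 55647*(-34756/79 + 2*(-1/115)*(-190)) = 55647*(-34756/79 + 76/23) = 55647*(-793384/1817) = -44149439448/1817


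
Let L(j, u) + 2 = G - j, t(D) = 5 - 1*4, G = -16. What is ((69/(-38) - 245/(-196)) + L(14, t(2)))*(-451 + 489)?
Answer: -2475/2 ≈ -1237.5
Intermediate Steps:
t(D) = 1 (t(D) = 5 - 4 = 1)
L(j, u) = -18 - j (L(j, u) = -2 + (-16 - j) = -18 - j)
((69/(-38) - 245/(-196)) + L(14, t(2)))*(-451 + 489) = ((69/(-38) - 245/(-196)) + (-18 - 1*14))*(-451 + 489) = ((69*(-1/38) - 245*(-1/196)) + (-18 - 14))*38 = ((-69/38 + 5/4) - 32)*38 = (-43/76 - 32)*38 = -2475/76*38 = -2475/2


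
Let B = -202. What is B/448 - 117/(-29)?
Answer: 23279/6496 ≈ 3.5836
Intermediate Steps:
B/448 - 117/(-29) = -202/448 - 117/(-29) = -202*1/448 - 117*(-1/29) = -101/224 + 117/29 = 23279/6496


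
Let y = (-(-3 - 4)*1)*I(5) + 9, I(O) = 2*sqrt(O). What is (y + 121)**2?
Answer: 17880 + 3640*sqrt(5) ≈ 26019.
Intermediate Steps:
y = 9 + 14*sqrt(5) (y = (-(-3 - 4)*1)*(2*sqrt(5)) + 9 = (-1*(-7)*1)*(2*sqrt(5)) + 9 = (7*1)*(2*sqrt(5)) + 9 = 7*(2*sqrt(5)) + 9 = 14*sqrt(5) + 9 = 9 + 14*sqrt(5) ≈ 40.305)
(y + 121)**2 = ((9 + 14*sqrt(5)) + 121)**2 = (130 + 14*sqrt(5))**2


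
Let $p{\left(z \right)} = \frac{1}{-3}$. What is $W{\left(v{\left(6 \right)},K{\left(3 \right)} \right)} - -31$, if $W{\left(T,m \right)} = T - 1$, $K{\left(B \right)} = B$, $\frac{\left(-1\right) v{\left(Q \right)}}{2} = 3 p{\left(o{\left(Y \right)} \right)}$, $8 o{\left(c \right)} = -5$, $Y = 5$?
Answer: $32$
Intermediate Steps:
$o{\left(c \right)} = - \frac{5}{8}$ ($o{\left(c \right)} = \frac{1}{8} \left(-5\right) = - \frac{5}{8}$)
$p{\left(z \right)} = - \frac{1}{3}$
$v{\left(Q \right)} = 2$ ($v{\left(Q \right)} = - 2 \cdot 3 \left(- \frac{1}{3}\right) = \left(-2\right) \left(-1\right) = 2$)
$W{\left(T,m \right)} = -1 + T$
$W{\left(v{\left(6 \right)},K{\left(3 \right)} \right)} - -31 = \left(-1 + 2\right) - -31 = 1 + 31 = 32$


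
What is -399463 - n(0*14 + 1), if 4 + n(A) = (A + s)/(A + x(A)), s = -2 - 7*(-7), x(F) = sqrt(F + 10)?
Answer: -1997271/5 - 24*sqrt(11)/5 ≈ -3.9947e+5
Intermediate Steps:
x(F) = sqrt(10 + F)
s = 47 (s = -2 + 49 = 47)
n(A) = -4 + (47 + A)/(A + sqrt(10 + A)) (n(A) = -4 + (A + 47)/(A + sqrt(10 + A)) = -4 + (47 + A)/(A + sqrt(10 + A)))
-399463 - n(0*14 + 1) = -399463 - (47 - 4*sqrt(10 + (0*14 + 1)) - 3*(0*14 + 1))/((0*14 + 1) + sqrt(10 + (0*14 + 1))) = -399463 - (47 - 4*sqrt(10 + (0 + 1)) - 3*(0 + 1))/((0 + 1) + sqrt(10 + (0 + 1))) = -399463 - (47 - 4*sqrt(10 + 1) - 3*1)/(1 + sqrt(10 + 1)) = -399463 - (47 - 4*sqrt(11) - 3)/(1 + sqrt(11)) = -399463 - (44 - 4*sqrt(11))/(1 + sqrt(11))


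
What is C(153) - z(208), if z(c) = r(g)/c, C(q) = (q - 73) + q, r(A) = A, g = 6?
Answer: 24229/104 ≈ 232.97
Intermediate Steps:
C(q) = -73 + 2*q (C(q) = (-73 + q) + q = -73 + 2*q)
z(c) = 6/c
C(153) - z(208) = (-73 + 2*153) - 6/208 = (-73 + 306) - 6/208 = 233 - 1*3/104 = 233 - 3/104 = 24229/104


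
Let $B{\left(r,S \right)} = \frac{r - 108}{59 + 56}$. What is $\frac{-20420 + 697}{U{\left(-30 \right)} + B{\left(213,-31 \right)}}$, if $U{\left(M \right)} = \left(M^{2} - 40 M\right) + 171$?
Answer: $- \frac{453629}{52254} \approx -8.6812$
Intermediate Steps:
$B{\left(r,S \right)} = - \frac{108}{115} + \frac{r}{115}$ ($B{\left(r,S \right)} = \frac{-108 + r}{115} = \left(-108 + r\right) \frac{1}{115} = - \frac{108}{115} + \frac{r}{115}$)
$U{\left(M \right)} = 171 + M^{2} - 40 M$
$\frac{-20420 + 697}{U{\left(-30 \right)} + B{\left(213,-31 \right)}} = \frac{-20420 + 697}{\left(171 + \left(-30\right)^{2} - -1200\right) + \left(- \frac{108}{115} + \frac{1}{115} \cdot 213\right)} = - \frac{19723}{\left(171 + 900 + 1200\right) + \left(- \frac{108}{115} + \frac{213}{115}\right)} = - \frac{19723}{2271 + \frac{21}{23}} = - \frac{19723}{\frac{52254}{23}} = \left(-19723\right) \frac{23}{52254} = - \frac{453629}{52254}$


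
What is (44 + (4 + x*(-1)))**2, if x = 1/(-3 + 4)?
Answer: 2209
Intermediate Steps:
x = 1 (x = 1/1 = 1)
(44 + (4 + x*(-1)))**2 = (44 + (4 + 1*(-1)))**2 = (44 + (4 - 1))**2 = (44 + 3)**2 = 47**2 = 2209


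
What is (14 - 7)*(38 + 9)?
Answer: 329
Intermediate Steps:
(14 - 7)*(38 + 9) = 7*47 = 329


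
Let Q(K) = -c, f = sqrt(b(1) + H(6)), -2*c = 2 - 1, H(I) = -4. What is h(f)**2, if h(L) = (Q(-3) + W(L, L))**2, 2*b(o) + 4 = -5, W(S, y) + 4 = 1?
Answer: 625/16 ≈ 39.063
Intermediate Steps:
W(S, y) = -3 (W(S, y) = -4 + 1 = -3)
b(o) = -9/2 (b(o) = -2 + (1/2)*(-5) = -2 - 5/2 = -9/2)
c = -1/2 (c = -(2 - 1)/2 = -1/2*1 = -1/2 ≈ -0.50000)
f = I*sqrt(34)/2 (f = sqrt(-9/2 - 4) = sqrt(-17/2) = I*sqrt(34)/2 ≈ 2.9155*I)
Q(K) = 1/2 (Q(K) = -1*(-1/2) = 1/2)
h(L) = 25/4 (h(L) = (1/2 - 3)**2 = (-5/2)**2 = 25/4)
h(f)**2 = (25/4)**2 = 625/16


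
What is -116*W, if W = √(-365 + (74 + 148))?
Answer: -116*I*√143 ≈ -1387.2*I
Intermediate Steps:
W = I*√143 (W = √(-365 + 222) = √(-143) = I*√143 ≈ 11.958*I)
-116*W = -116*I*√143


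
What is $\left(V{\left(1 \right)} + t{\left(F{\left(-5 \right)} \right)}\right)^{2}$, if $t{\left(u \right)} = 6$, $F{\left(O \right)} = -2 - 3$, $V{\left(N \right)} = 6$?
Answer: $144$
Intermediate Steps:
$F{\left(O \right)} = -5$ ($F{\left(O \right)} = -2 - 3 = -5$)
$\left(V{\left(1 \right)} + t{\left(F{\left(-5 \right)} \right)}\right)^{2} = \left(6 + 6\right)^{2} = 12^{2} = 144$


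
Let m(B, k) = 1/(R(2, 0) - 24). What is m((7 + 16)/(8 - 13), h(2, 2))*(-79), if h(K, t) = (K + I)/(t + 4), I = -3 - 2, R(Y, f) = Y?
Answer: 79/22 ≈ 3.5909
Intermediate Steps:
I = -5
h(K, t) = (-5 + K)/(4 + t) (h(K, t) = (K - 5)/(t + 4) = (-5 + K)/(4 + t))
m(B, k) = -1/22 (m(B, k) = 1/(2 - 24) = 1/(-22) = -1/22)
m((7 + 16)/(8 - 13), h(2, 2))*(-79) = -1/22*(-79) = 79/22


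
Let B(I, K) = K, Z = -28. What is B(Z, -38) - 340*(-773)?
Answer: 262782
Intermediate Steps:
B(Z, -38) - 340*(-773) = -38 - 340*(-773) = -38 + 262820 = 262782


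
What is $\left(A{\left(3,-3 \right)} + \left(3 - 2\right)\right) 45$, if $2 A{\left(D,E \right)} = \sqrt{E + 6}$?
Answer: $45 + \frac{45 \sqrt{3}}{2} \approx 83.971$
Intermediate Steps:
$A{\left(D,E \right)} = \frac{\sqrt{6 + E}}{2}$ ($A{\left(D,E \right)} = \frac{\sqrt{E + 6}}{2} = \frac{\sqrt{6 + E}}{2}$)
$\left(A{\left(3,-3 \right)} + \left(3 - 2\right)\right) 45 = \left(\frac{\sqrt{6 - 3}}{2} + \left(3 - 2\right)\right) 45 = \left(\frac{\sqrt{3}}{2} + \left(3 - 2\right)\right) 45 = \left(\frac{\sqrt{3}}{2} + 1\right) 45 = \left(1 + \frac{\sqrt{3}}{2}\right) 45 = 45 + \frac{45 \sqrt{3}}{2}$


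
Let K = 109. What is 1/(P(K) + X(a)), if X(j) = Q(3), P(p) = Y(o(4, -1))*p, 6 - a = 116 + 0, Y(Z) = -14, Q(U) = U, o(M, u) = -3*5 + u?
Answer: -1/1523 ≈ -0.00065660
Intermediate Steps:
o(M, u) = -15 + u
a = -110 (a = 6 - (116 + 0) = 6 - 1*116 = 6 - 116 = -110)
P(p) = -14*p
X(j) = 3
1/(P(K) + X(a)) = 1/(-14*109 + 3) = 1/(-1526 + 3) = 1/(-1523) = -1/1523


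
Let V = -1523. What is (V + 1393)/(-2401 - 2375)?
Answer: 65/2388 ≈ 0.027219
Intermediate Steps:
(V + 1393)/(-2401 - 2375) = (-1523 + 1393)/(-2401 - 2375) = -130/(-4776) = -130*(-1/4776) = 65/2388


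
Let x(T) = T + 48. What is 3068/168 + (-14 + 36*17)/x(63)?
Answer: 36751/1554 ≈ 23.649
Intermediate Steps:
x(T) = 48 + T
3068/168 + (-14 + 36*17)/x(63) = 3068/168 + (-14 + 36*17)/(48 + 63) = 3068*(1/168) + (-14 + 612)/111 = 767/42 + 598*(1/111) = 767/42 + 598/111 = 36751/1554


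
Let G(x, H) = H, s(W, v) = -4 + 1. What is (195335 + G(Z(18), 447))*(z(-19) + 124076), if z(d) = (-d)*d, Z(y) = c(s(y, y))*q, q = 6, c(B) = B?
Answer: 24221170130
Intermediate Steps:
s(W, v) = -3
Z(y) = -18 (Z(y) = -3*6 = -18)
z(d) = -d²
(195335 + G(Z(18), 447))*(z(-19) + 124076) = (195335 + 447)*(-1*(-19)² + 124076) = 195782*(-1*361 + 124076) = 195782*(-361 + 124076) = 195782*123715 = 24221170130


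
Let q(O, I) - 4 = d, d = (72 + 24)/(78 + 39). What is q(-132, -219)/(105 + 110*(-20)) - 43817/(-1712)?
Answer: 3579746129/139878960 ≈ 25.592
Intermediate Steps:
d = 32/39 (d = 96/117 = 96*(1/117) = 32/39 ≈ 0.82051)
q(O, I) = 188/39 (q(O, I) = 4 + 32/39 = 188/39)
q(-132, -219)/(105 + 110*(-20)) - 43817/(-1712) = 188/(39*(105 + 110*(-20))) - 43817/(-1712) = 188/(39*(105 - 2200)) - 43817*(-1/1712) = (188/39)/(-2095) + 43817/1712 = (188/39)*(-1/2095) + 43817/1712 = -188/81705 + 43817/1712 = 3579746129/139878960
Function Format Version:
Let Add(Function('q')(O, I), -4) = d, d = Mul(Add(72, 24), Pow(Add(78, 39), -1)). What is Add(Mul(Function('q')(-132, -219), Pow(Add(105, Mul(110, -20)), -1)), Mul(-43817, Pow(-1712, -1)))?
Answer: Rational(3579746129, 139878960) ≈ 25.592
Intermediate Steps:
d = Rational(32, 39) (d = Mul(96, Pow(117, -1)) = Mul(96, Rational(1, 117)) = Rational(32, 39) ≈ 0.82051)
Function('q')(O, I) = Rational(188, 39) (Function('q')(O, I) = Add(4, Rational(32, 39)) = Rational(188, 39))
Add(Mul(Function('q')(-132, -219), Pow(Add(105, Mul(110, -20)), -1)), Mul(-43817, Pow(-1712, -1))) = Add(Mul(Rational(188, 39), Pow(Add(105, Mul(110, -20)), -1)), Mul(-43817, Pow(-1712, -1))) = Add(Mul(Rational(188, 39), Pow(Add(105, -2200), -1)), Mul(-43817, Rational(-1, 1712))) = Add(Mul(Rational(188, 39), Pow(-2095, -1)), Rational(43817, 1712)) = Add(Mul(Rational(188, 39), Rational(-1, 2095)), Rational(43817, 1712)) = Add(Rational(-188, 81705), Rational(43817, 1712)) = Rational(3579746129, 139878960)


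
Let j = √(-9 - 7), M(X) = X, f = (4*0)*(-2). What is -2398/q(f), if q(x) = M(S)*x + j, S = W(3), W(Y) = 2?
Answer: 1199*I/2 ≈ 599.5*I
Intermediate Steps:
f = 0 (f = 0*(-2) = 0)
S = 2
j = 4*I (j = √(-16) = 4*I ≈ 4.0*I)
q(x) = 2*x + 4*I
-2398/q(f) = -2398/(2*0 + 4*I) = -2398*(-I/4) = -(-1199)*I/2 = 1199*I/2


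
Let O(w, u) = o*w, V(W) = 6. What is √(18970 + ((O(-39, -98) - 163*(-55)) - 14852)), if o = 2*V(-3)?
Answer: 29*√15 ≈ 112.32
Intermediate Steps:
o = 12 (o = 2*6 = 12)
O(w, u) = 12*w
√(18970 + ((O(-39, -98) - 163*(-55)) - 14852)) = √(18970 + ((12*(-39) - 163*(-55)) - 14852)) = √(18970 + ((-468 + 8965) - 14852)) = √(18970 + (8497 - 14852)) = √(18970 - 6355) = √12615 = 29*√15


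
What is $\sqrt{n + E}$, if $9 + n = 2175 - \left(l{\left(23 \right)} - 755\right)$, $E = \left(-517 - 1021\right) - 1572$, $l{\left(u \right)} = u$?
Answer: $2 i \sqrt{53} \approx 14.56 i$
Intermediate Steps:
$E = -3110$ ($E = -1538 - 1572 = -3110$)
$n = 2898$ ($n = -9 + \left(2175 - \left(23 - 755\right)\right) = -9 + \left(2175 - -732\right) = -9 + \left(2175 + 732\right) = -9 + 2907 = 2898$)
$\sqrt{n + E} = \sqrt{2898 - 3110} = \sqrt{-212} = 2 i \sqrt{53}$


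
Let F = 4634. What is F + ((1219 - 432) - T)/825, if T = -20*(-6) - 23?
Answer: 254916/55 ≈ 4634.8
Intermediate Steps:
T = 97 (T = 120 - 23 = 97)
F + ((1219 - 432) - T)/825 = 4634 + ((1219 - 432) - 1*97)/825 = 4634 + (787 - 97)*(1/825) = 4634 + 690*(1/825) = 4634 + 46/55 = 254916/55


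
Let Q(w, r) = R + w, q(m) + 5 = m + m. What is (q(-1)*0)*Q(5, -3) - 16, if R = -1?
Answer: -16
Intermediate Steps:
q(m) = -5 + 2*m (q(m) = -5 + (m + m) = -5 + 2*m)
Q(w, r) = -1 + w
(q(-1)*0)*Q(5, -3) - 16 = ((-5 + 2*(-1))*0)*(-1 + 5) - 16 = ((-5 - 2)*0)*4 - 16 = -7*0*4 - 16 = 0*4 - 16 = 0 - 16 = -16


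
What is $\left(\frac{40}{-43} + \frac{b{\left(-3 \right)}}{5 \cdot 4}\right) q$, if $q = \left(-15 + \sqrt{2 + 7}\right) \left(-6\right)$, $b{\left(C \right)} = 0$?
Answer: $- \frac{2880}{43} \approx -66.977$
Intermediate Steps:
$q = 72$ ($q = \left(-15 + \sqrt{9}\right) \left(-6\right) = \left(-15 + 3\right) \left(-6\right) = \left(-12\right) \left(-6\right) = 72$)
$\left(\frac{40}{-43} + \frac{b{\left(-3 \right)}}{5 \cdot 4}\right) q = \left(\frac{40}{-43} + \frac{0}{5 \cdot 4}\right) 72 = \left(40 \left(- \frac{1}{43}\right) + \frac{0}{20}\right) 72 = \left(- \frac{40}{43} + 0 \cdot \frac{1}{20}\right) 72 = \left(- \frac{40}{43} + 0\right) 72 = \left(- \frac{40}{43}\right) 72 = - \frac{2880}{43}$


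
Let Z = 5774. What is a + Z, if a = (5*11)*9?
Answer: 6269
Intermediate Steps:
a = 495 (a = 55*9 = 495)
a + Z = 495 + 5774 = 6269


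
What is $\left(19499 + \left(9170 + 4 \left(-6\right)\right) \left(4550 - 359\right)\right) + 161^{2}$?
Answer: $38376306$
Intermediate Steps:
$\left(19499 + \left(9170 + 4 \left(-6\right)\right) \left(4550 - 359\right)\right) + 161^{2} = \left(19499 + \left(9170 - 24\right) 4191\right) + 25921 = \left(19499 + 9146 \cdot 4191\right) + 25921 = \left(19499 + 38330886\right) + 25921 = 38350385 + 25921 = 38376306$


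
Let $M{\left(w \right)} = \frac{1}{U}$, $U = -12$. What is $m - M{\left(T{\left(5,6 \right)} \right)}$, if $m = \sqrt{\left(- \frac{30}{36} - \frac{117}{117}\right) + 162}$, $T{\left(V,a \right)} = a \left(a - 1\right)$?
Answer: $\frac{1}{12} + \frac{31 \sqrt{6}}{6} \approx 12.739$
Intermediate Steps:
$T{\left(V,a \right)} = a \left(-1 + a\right)$
$m = \frac{31 \sqrt{6}}{6}$ ($m = \sqrt{\left(\left(-30\right) \frac{1}{36} - 1\right) + 162} = \sqrt{\left(- \frac{5}{6} - 1\right) + 162} = \sqrt{- \frac{11}{6} + 162} = \sqrt{\frac{961}{6}} = \frac{31 \sqrt{6}}{6} \approx 12.656$)
$M{\left(w \right)} = - \frac{1}{12}$ ($M{\left(w \right)} = \frac{1}{-12} = - \frac{1}{12}$)
$m - M{\left(T{\left(5,6 \right)} \right)} = \frac{31 \sqrt{6}}{6} - - \frac{1}{12} = \frac{31 \sqrt{6}}{6} + \frac{1}{12} = \frac{1}{12} + \frac{31 \sqrt{6}}{6}$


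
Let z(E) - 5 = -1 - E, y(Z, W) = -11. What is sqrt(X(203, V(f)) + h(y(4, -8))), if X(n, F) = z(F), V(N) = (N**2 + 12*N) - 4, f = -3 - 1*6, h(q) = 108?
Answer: sqrt(143) ≈ 11.958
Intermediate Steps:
f = -9 (f = -3 - 6 = -9)
V(N) = -4 + N**2 + 12*N
z(E) = 4 - E (z(E) = 5 + (-1 - E) = 4 - E)
X(n, F) = 4 - F
sqrt(X(203, V(f)) + h(y(4, -8))) = sqrt((4 - (-4 + (-9)**2 + 12*(-9))) + 108) = sqrt((4 - (-4 + 81 - 108)) + 108) = sqrt((4 - 1*(-31)) + 108) = sqrt((4 + 31) + 108) = sqrt(35 + 108) = sqrt(143)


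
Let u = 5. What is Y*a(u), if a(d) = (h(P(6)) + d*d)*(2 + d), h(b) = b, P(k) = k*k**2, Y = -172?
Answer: -290164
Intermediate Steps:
P(k) = k**3
a(d) = (2 + d)*(216 + d**2) (a(d) = (6**3 + d*d)*(2 + d) = (216 + d**2)*(2 + d) = (2 + d)*(216 + d**2))
Y*a(u) = -172*(432 + 5**3 + 2*5**2 + 216*5) = -172*(432 + 125 + 2*25 + 1080) = -172*(432 + 125 + 50 + 1080) = -172*1687 = -290164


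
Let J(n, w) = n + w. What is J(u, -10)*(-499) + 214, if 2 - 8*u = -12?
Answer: 17323/4 ≈ 4330.8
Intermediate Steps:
u = 7/4 (u = 1/4 - 1/8*(-12) = 1/4 + 3/2 = 7/4 ≈ 1.7500)
J(u, -10)*(-499) + 214 = (7/4 - 10)*(-499) + 214 = -33/4*(-499) + 214 = 16467/4 + 214 = 17323/4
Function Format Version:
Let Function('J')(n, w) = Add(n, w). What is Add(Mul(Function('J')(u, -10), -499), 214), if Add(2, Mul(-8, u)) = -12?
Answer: Rational(17323, 4) ≈ 4330.8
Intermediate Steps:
u = Rational(7, 4) (u = Add(Rational(1, 4), Mul(Rational(-1, 8), -12)) = Add(Rational(1, 4), Rational(3, 2)) = Rational(7, 4) ≈ 1.7500)
Add(Mul(Function('J')(u, -10), -499), 214) = Add(Mul(Add(Rational(7, 4), -10), -499), 214) = Add(Mul(Rational(-33, 4), -499), 214) = Add(Rational(16467, 4), 214) = Rational(17323, 4)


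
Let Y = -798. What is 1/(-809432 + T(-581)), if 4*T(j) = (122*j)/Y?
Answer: -228/184545433 ≈ -1.2355e-6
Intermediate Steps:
T(j) = -61*j/1596 (T(j) = ((122*j)/(-798))/4 = ((122*j)*(-1/798))/4 = (-61*j/399)/4 = -61*j/1596)
1/(-809432 + T(-581)) = 1/(-809432 - 61/1596*(-581)) = 1/(-809432 + 5063/228) = 1/(-184545433/228) = -228/184545433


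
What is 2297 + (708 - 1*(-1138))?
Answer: 4143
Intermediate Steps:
2297 + (708 - 1*(-1138)) = 2297 + (708 + 1138) = 2297 + 1846 = 4143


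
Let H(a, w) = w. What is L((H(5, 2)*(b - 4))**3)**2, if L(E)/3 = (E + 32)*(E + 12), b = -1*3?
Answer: 494064067912704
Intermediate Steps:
b = -3
L(E) = 3*(12 + E)*(32 + E) (L(E) = 3*((E + 32)*(E + 12)) = 3*((32 + E)*(12 + E)) = 3*((12 + E)*(32 + E)) = 3*(12 + E)*(32 + E))
L((H(5, 2)*(b - 4))**3)**2 = (1152 + 3*((2*(-3 - 4))**3)**2 + 132*(2*(-3 - 4))**3)**2 = (1152 + 3*((2*(-7))**3)**2 + 132*(2*(-7))**3)**2 = (1152 + 3*((-14)**3)**2 + 132*(-14)**3)**2 = (1152 + 3*(-2744)**2 + 132*(-2744))**2 = (1152 + 3*7529536 - 362208)**2 = (1152 + 22588608 - 362208)**2 = 22227552**2 = 494064067912704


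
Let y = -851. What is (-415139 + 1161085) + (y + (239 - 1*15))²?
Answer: 1139075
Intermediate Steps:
(-415139 + 1161085) + (y + (239 - 1*15))² = (-415139 + 1161085) + (-851 + (239 - 1*15))² = 745946 + (-851 + (239 - 15))² = 745946 + (-851 + 224)² = 745946 + (-627)² = 745946 + 393129 = 1139075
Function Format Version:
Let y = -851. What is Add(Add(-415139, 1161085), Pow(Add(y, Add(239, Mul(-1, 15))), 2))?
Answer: 1139075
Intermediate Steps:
Add(Add(-415139, 1161085), Pow(Add(y, Add(239, Mul(-1, 15))), 2)) = Add(Add(-415139, 1161085), Pow(Add(-851, Add(239, Mul(-1, 15))), 2)) = Add(745946, Pow(Add(-851, Add(239, -15)), 2)) = Add(745946, Pow(Add(-851, 224), 2)) = Add(745946, Pow(-627, 2)) = Add(745946, 393129) = 1139075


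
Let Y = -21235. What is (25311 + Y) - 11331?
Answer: -7255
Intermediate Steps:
(25311 + Y) - 11331 = (25311 - 21235) - 11331 = 4076 - 11331 = -7255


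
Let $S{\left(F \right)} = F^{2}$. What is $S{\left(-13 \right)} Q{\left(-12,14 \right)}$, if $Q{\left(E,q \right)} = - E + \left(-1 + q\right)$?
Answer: $4225$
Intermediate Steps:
$Q{\left(E,q \right)} = -1 + q - E$
$S{\left(-13 \right)} Q{\left(-12,14 \right)} = \left(-13\right)^{2} \left(-1 + 14 - -12\right) = 169 \left(-1 + 14 + 12\right) = 169 \cdot 25 = 4225$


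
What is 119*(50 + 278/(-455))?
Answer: 382024/65 ≈ 5877.3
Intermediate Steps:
119*(50 + 278/(-455)) = 119*(50 + 278*(-1/455)) = 119*(50 - 278/455) = 119*(22472/455) = 382024/65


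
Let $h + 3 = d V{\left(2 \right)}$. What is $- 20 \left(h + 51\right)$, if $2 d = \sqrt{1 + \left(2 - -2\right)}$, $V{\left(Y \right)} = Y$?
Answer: $-960 - 20 \sqrt{5} \approx -1004.7$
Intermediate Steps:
$d = \frac{\sqrt{5}}{2}$ ($d = \frac{\sqrt{1 + \left(2 - -2\right)}}{2} = \frac{\sqrt{1 + \left(2 + 2\right)}}{2} = \frac{\sqrt{1 + 4}}{2} = \frac{\sqrt{5}}{2} \approx 1.118$)
$h = -3 + \sqrt{5}$ ($h = -3 + \frac{\sqrt{5}}{2} \cdot 2 = -3 + \sqrt{5} \approx -0.76393$)
$- 20 \left(h + 51\right) = - 20 \left(\left(-3 + \sqrt{5}\right) + 51\right) = - 20 \left(48 + \sqrt{5}\right) = -960 - 20 \sqrt{5}$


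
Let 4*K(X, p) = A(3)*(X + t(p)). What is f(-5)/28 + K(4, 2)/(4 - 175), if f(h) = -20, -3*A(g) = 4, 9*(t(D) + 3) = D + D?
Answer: -22994/32319 ≈ -0.71147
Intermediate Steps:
t(D) = -3 + 2*D/9 (t(D) = -3 + (D + D)/9 = -3 + (2*D)/9 = -3 + 2*D/9)
A(g) = -4/3 (A(g) = -⅓*4 = -4/3)
K(X, p) = 1 - 2*p/27 - X/3 (K(X, p) = (-4*(X + (-3 + 2*p/9))/3)/4 = (-4*(-3 + X + 2*p/9)/3)/4 = (4 - 8*p/27 - 4*X/3)/4 = 1 - 2*p/27 - X/3)
f(-5)/28 + K(4, 2)/(4 - 175) = -20/28 + (1 - 2/27*2 - ⅓*4)/(4 - 175) = -20*1/28 + (1 - 4/27 - 4/3)/(-171) = -5/7 - 13/27*(-1/171) = -5/7 + 13/4617 = -22994/32319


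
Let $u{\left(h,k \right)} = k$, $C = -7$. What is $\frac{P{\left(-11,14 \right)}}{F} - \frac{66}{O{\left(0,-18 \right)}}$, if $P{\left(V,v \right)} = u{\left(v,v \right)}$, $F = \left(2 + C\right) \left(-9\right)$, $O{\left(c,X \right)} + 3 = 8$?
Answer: $- \frac{116}{9} \approx -12.889$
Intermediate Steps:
$O{\left(c,X \right)} = 5$ ($O{\left(c,X \right)} = -3 + 8 = 5$)
$F = 45$ ($F = \left(2 - 7\right) \left(-9\right) = \left(-5\right) \left(-9\right) = 45$)
$P{\left(V,v \right)} = v$
$\frac{P{\left(-11,14 \right)}}{F} - \frac{66}{O{\left(0,-18 \right)}} = \frac{14}{45} - \frac{66}{5} = - \frac{116}{9}$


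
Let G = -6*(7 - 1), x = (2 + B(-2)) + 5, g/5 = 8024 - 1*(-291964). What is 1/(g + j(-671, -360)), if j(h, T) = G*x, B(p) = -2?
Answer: 1/1499760 ≈ 6.6677e-7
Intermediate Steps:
g = 1499940 (g = 5*(8024 - 1*(-291964)) = 5*(8024 + 291964) = 5*299988 = 1499940)
x = 5 (x = (2 - 2) + 5 = 0 + 5 = 5)
G = -36 (G = -6*6 = -36)
j(h, T) = -180 (j(h, T) = -36*5 = -180)
1/(g + j(-671, -360)) = 1/(1499940 - 180) = 1/1499760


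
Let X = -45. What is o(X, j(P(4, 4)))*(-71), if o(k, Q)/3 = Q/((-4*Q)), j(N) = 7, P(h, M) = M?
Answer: 213/4 ≈ 53.250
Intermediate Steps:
o(k, Q) = -3/4 (o(k, Q) = 3*(Q/((-4*Q))) = 3*(Q*(-1/(4*Q))) = 3*(-1/4) = -3/4)
o(X, j(P(4, 4)))*(-71) = -3/4*(-71) = 213/4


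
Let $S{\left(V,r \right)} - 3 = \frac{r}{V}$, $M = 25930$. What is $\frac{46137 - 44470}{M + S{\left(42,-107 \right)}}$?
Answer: $\frac{70014}{1089079} \approx 0.064287$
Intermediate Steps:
$S{\left(V,r \right)} = 3 + \frac{r}{V}$
$\frac{46137 - 44470}{M + S{\left(42,-107 \right)}} = \frac{46137 - 44470}{25930 + \left(3 - \frac{107}{42}\right)} = \frac{1667}{25930 + \left(3 - \frac{107}{42}\right)} = \frac{1667}{25930 + \frac{19}{42}} = \frac{1667}{\frac{1089079}{42}} = 1667 \cdot \frac{42}{1089079} = \frac{70014}{1089079}$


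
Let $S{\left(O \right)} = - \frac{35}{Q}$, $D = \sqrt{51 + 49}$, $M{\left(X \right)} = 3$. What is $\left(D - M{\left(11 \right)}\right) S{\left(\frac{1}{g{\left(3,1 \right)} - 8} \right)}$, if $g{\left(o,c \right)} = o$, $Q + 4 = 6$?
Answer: $- \frac{245}{2} \approx -122.5$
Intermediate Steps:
$Q = 2$ ($Q = -4 + 6 = 2$)
$D = 10$ ($D = \sqrt{100} = 10$)
$S{\left(O \right)} = - \frac{35}{2}$
$\left(D - M{\left(11 \right)}\right) S{\left(\frac{1}{g{\left(3,1 \right)} - 8} \right)} = \left(10 - 3\right) \left(- \frac{35}{2}\right) = 7 \left(- \frac{35}{2}\right) = - \frac{245}{2}$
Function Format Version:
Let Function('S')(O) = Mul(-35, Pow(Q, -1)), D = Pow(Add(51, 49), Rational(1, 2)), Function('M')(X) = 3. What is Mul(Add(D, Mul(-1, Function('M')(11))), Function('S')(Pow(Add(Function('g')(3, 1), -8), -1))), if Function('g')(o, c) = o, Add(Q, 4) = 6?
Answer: Rational(-245, 2) ≈ -122.50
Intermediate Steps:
Q = 2 (Q = Add(-4, 6) = 2)
D = 10 (D = Pow(100, Rational(1, 2)) = 10)
Function('S')(O) = Rational(-35, 2) (Function('S')(O) = Mul(-35, Pow(2, -1)) = Mul(-35, Rational(1, 2)) = Rational(-35, 2))
Mul(Add(D, Mul(-1, Function('M')(11))), Function('S')(Pow(Add(Function('g')(3, 1), -8), -1))) = Mul(Add(10, Mul(-1, 3)), Rational(-35, 2)) = Mul(Add(10, -3), Rational(-35, 2)) = Mul(7, Rational(-35, 2)) = Rational(-245, 2)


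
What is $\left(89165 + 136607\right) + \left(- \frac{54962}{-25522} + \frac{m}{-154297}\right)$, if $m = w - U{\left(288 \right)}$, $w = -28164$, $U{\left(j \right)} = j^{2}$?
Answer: $\frac{444547117571169}{1968984017} \approx 2.2577 \cdot 10^{5}$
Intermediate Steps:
$m = -111108$ ($m = -28164 - 288^{2} = -28164 - 82944 = -111108$)
$\left(89165 + 136607\right) + \left(- \frac{54962}{-25522} + \frac{m}{-154297}\right) = \left(89165 + 136607\right) - \left(- \frac{111108}{154297} - \frac{27481}{12761}\right) = 225772 - - \frac{5658085045}{1968984017} = 225772 + \left(\frac{27481}{12761} + \frac{111108}{154297}\right) = 225772 + \frac{5658085045}{1968984017} = \frac{444547117571169}{1968984017}$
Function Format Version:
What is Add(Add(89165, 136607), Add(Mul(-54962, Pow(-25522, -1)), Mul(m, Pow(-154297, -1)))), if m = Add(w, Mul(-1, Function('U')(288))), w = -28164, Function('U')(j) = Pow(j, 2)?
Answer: Rational(444547117571169, 1968984017) ≈ 2.2577e+5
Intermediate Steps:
m = -111108 (m = Add(-28164, Mul(-1, Pow(288, 2))) = Add(-28164, Mul(-1, 82944)) = Add(-28164, -82944) = -111108)
Add(Add(89165, 136607), Add(Mul(-54962, Pow(-25522, -1)), Mul(m, Pow(-154297, -1)))) = Add(Add(89165, 136607), Add(Mul(-54962, Pow(-25522, -1)), Mul(-111108, Pow(-154297, -1)))) = Add(225772, Add(Mul(-54962, Rational(-1, 25522)), Mul(-111108, Rational(-1, 154297)))) = Add(225772, Add(Rational(27481, 12761), Rational(111108, 154297))) = Add(225772, Rational(5658085045, 1968984017)) = Rational(444547117571169, 1968984017)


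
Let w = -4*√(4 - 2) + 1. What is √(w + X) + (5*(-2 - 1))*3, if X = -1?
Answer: -45 + 2*I*2^(¼) ≈ -45.0 + 2.3784*I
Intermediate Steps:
w = 1 - 4*√2 (w = -4*√2 + 1 = 1 - 4*√2 ≈ -4.6569)
√(w + X) + (5*(-2 - 1))*3 = √((1 - 4*√2) - 1) + (5*(-2 - 1))*3 = √(-4*√2) + (5*(-3))*3 = 2*I*2^(¼) - 15*3 = 2*I*2^(¼) - 45 = -45 + 2*I*2^(¼)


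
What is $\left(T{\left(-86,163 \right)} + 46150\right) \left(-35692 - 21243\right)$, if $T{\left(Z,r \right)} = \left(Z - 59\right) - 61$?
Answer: $-2615821640$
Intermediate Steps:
$T{\left(Z,r \right)} = -120 + Z$ ($T{\left(Z,r \right)} = \left(-59 + Z\right) - 61 = -120 + Z$)
$\left(T{\left(-86,163 \right)} + 46150\right) \left(-35692 - 21243\right) = \left(\left(-120 - 86\right) + 46150\right) \left(-35692 - 21243\right) = \left(-206 + 46150\right) \left(-56935\right) = 45944 \left(-56935\right) = -2615821640$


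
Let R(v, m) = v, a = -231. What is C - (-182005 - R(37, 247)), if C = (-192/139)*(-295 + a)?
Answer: 25404830/139 ≈ 1.8277e+5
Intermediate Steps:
C = 100992/139 (C = (-192/139)*(-295 - 231) = -192*1/139*(-526) = -192/139*(-526) = 100992/139 ≈ 726.56)
C - (-182005 - R(37, 247)) = 100992/139 - (-182005 - 1*37) = 100992/139 - (-182005 - 37) = 100992/139 - 1*(-182042) = 100992/139 + 182042 = 25404830/139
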